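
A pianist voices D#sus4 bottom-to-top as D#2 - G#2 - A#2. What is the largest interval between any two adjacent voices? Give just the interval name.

Adjacent intervals: D#2→G#2 = perfect fourth; G#2→A#2 = major second.
The largest is D#2 to G#2, a perfect fourth (5 semitones).

perfect fourth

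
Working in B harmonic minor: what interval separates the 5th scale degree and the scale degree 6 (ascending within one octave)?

minor second

The scale runs B C# D E F# G A#.
So we need the interval from F# up to G.
From F# to G: 1 semitone over a second = minor.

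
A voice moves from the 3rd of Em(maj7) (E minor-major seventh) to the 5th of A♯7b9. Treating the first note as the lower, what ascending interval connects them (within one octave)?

Em(maj7) (E minor-major seventh) has G as its 3rd, and A♯7b9 has E♯ as its 5th.
6 letter names make it a sixth; at 10 semitones (a half step wider than major) the quality is augmented.

augmented sixth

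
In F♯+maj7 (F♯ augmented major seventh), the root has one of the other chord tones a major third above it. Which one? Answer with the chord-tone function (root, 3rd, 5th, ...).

3rd

F♯ augmented major seventh is spelled F♯-A♯-C𝄪-E♯.
The root is F♯. A major third above F♯ is A♯.
A♯ is the chord's 3rd.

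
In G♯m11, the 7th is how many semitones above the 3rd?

G♯m11: G♯, B, D♯, F♯, A♯, C♯.
B to F♯ is a perfect fifth: 7 semitones.

7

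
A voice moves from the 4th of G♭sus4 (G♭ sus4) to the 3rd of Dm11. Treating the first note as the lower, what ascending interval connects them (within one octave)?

The 4th of G♭sus4 (G♭ sus4) is C♭; the 3rd of Dm11 is F.
C♭ up to F is 6 semitones, a half step wider than a perfect fourth, so the interval is augmented.

A4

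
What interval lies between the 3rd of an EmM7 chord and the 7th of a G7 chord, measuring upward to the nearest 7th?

minor seventh

EmM7 has G as its 3rd, and G7 has F as its 7th.
G up to F is 10 semitones, a half step narrower than a major seventh, so the interval is minor.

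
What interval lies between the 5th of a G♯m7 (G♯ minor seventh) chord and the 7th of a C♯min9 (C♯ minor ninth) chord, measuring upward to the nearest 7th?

The 5th of G♯m7 (G♯ minor seventh) is D♯; the 7th of C♯min9 (C♯ minor ninth) is B.
D♯ up to B is 8 semitones, a half step narrower than a major sixth, so the interval is minor.

minor 6th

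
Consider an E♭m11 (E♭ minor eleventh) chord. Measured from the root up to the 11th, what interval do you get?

P11

E♭ minor eleventh: E♭–G♭–B♭–D♭–F–A♭.
So we need the interval from E♭ up to A♭.
E♭ up to A♭ spans 11 letter names and 17 semitones — a perfect eleventh.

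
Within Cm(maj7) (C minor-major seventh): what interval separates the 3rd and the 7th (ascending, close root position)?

C minor-major seventh: C–Eb–G–B.
The 3rd is Eb and the 7th is B.
Eb up to B is 8 semitones, a half step wider than a perfect fifth, so the interval is augmented.

augmented fifth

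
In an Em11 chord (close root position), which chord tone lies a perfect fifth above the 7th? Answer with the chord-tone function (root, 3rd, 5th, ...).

11th

Spelling the chord: E G B D F♯ A.
The 7th is D. A perfect fifth above D is A.
A is the chord's 11th.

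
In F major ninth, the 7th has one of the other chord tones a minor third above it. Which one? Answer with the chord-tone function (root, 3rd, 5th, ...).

9th

Spelling the chord: F-A-C-E-G.
The 7th is E. A minor third above E is G.
G is the chord's 9th.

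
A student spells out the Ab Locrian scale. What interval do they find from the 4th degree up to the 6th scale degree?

m3

Spelling the Ab Locrian scale: Ab Bbb Cb Db Ebb Fb Gb.
So we need the interval from Db up to Fb.
From Db to Fb: 3 semitones over a third = minor.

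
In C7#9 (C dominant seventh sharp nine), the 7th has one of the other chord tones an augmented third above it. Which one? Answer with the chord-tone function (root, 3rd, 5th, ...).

9th

C dominant seventh sharp nine: C-E-G-Bb-D#.
The 7th is Bb. An augmented third above Bb is D#.
D# is the chord's 9th.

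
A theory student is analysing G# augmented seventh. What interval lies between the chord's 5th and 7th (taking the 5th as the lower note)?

d3

G#+7: G#, B#, D##, F#.
5th = D##; 7th = F#.
From D## to F#: 2 semitones over a third = diminished.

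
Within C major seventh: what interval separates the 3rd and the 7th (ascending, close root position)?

Spelling the chord: C E G B.
So we need the interval from E up to B.
Counting 5 letters and 7 half steps from E gives a perfect fifth.

perfect fifth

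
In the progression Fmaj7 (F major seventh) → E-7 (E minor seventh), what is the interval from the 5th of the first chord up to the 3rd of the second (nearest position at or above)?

Fmaj7 (F major seventh) has C as its 5th, and E-7 (E minor seventh) has G as its 3rd.
Counting 5 letters and 7 half steps from C gives a perfect fifth.

perfect fifth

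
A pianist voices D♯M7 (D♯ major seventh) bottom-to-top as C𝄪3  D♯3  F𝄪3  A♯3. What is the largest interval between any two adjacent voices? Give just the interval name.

major third

Adjacent intervals: C𝄪3→D♯3 = minor second; D♯3→F𝄪3 = major third; F𝄪3→A♯3 = minor third.
The largest is D♯3 to F𝄪3, a major third (4 semitones).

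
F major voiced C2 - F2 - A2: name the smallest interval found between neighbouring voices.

major 3rd

Adjacent intervals: C2→F2 = perfect fourth; F2→A2 = major third.
The smallest is F2 to A2, a major third (4 semitones).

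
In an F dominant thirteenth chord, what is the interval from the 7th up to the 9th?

The chord tones of F13 are F–A–C–Eb–G–D.
So we need the interval from Eb up to G.
From Eb to G is 4 semitones, exactly the major third.

major third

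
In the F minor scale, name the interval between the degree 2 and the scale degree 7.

m6

Spelling the F minor scale: F G Ab Bb C Db Eb.
That puts G below Eb.
6 letter names make it a sixth; at 8 semitones (a half step narrower than major) the quality is minor.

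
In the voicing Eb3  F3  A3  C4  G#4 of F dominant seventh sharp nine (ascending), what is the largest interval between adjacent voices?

Adjacent intervals: Eb3→F3 = major second; F3→A3 = major third; A3→C4 = minor third; C4→G#4 = augmented fifth.
The largest is C4 to G#4, an augmented fifth (8 semitones).

A5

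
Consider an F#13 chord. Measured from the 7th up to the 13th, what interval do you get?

The chord tones of F#13 (F# dominant thirteenth) are F#-A#-C#-E-G#-D#.
That puts E below D#.
From E to D# is 11 semitones, exactly the major seventh.

major seventh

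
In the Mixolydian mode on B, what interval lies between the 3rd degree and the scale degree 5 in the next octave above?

minor tenth

Spelling the Mixolydian mode on B: B C♯ D♯ E F♯ G♯ A.
So we need the interval from D♯ up to F♯.
10 letter names make it a tenth; at 15 semitones (a half step narrower than major) the quality is minor.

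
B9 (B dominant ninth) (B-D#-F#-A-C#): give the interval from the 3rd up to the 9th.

minor seventh

That puts D# below C#.
7 letter names make it a seventh; at 10 semitones (a half step narrower than major) the quality is minor.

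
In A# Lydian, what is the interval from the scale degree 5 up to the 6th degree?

The scale runs A# B# C## D## E# F## G##.
The scale degree 5 is E# and the 6th degree is F##.
E# up to F## spans 2 letter names and 2 semitones — a major second.

major second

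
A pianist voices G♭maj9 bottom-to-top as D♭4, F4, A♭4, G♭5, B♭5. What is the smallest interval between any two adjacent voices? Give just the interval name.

minor third

Adjacent intervals: D♭4→F4 = major third; F4→A♭4 = minor third; A♭4→G♭5 = minor seventh; G♭5→B♭5 = major third.
The smallest is F4 to A♭4, a minor third (3 semitones).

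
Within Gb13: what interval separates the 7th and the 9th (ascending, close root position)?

Spelling the chord: Gb Bb Db Fb Ab Eb.
So we need the interval from Fb up to Ab.
Fb up to Ab spans 3 letter names and 4 semitones — a major third.

M3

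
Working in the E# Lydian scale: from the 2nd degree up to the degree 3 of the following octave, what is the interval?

major ninth

E# lydian: E# F## G## A## B# C## D##.
2nd degree = F##; degree 3 (up an octave) = G##.
Counting 9 letters and 14 half steps from F## gives a major ninth.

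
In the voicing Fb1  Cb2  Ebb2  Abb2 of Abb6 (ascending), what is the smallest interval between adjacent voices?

Adjacent intervals: Fb1→Cb2 = perfect fifth; Cb2→Ebb2 = minor third; Ebb2→Abb2 = perfect fourth.
The smallest is Cb2 to Ebb2, a minor third (3 semitones).

m3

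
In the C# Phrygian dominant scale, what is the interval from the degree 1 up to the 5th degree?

perfect fifth

The scale runs C# D E# F# G# A B.
The degree 1 is C# and the degree 5 is G#.
From C# to G# is 7 semitones, exactly the perfect fifth.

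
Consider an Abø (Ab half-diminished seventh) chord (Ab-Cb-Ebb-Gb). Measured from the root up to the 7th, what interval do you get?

So we need the interval from Ab up to Gb.
Ab up to Gb is 10 semitones, a half step narrower than a major seventh, so the interval is minor.

minor seventh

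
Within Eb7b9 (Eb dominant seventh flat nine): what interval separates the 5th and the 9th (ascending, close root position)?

diminished 5th

The chord tones of Eb7b9 (Eb dominant seventh flat nine) are Eb G Bb Db Fb.
The 5th is Bb and the 9th is Fb.
Bb up to Fb is 6 semitones, a half step narrower than a perfect fifth, so the interval is diminished.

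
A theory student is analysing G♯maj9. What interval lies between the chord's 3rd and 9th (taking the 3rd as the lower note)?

minor seventh

The chord tones of G♯maj9 (G♯ major ninth) are G♯, B♯, D♯, F𝄪, A♯.
That puts B♯ below A♯.
7 letter names make it a seventh; at 10 semitones (a half step narrower than major) the quality is minor.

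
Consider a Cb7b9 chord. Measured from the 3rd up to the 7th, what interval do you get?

The chord tones of Cb dominant seventh flat nine are Cb Eb Gb Bbb Dbb.
3rd = Eb; 7th = Bbb.
From Eb to Bbb: 6 semitones over a fifth = diminished.
This 3–7 tritone is the characteristic tension at the heart of the dominant sound.

diminished fifth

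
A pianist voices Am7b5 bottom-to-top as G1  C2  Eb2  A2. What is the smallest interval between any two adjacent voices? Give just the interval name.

Adjacent intervals: G1→C2 = perfect fourth; C2→Eb2 = minor third; Eb2→A2 = augmented fourth.
The smallest is C2 to Eb2, a minor third (3 semitones).

minor 3rd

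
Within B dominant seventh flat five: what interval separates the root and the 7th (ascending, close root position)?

minor seventh

Spelling the chord: B D# F A.
So we need the interval from B up to A.
7 letter names make it a seventh; at 10 semitones (a half step narrower than major) the quality is minor.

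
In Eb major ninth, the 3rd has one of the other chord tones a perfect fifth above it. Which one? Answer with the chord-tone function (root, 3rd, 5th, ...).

7th

Ebmaj9: Eb-G-Bb-D-F.
The 3rd is G. A perfect fifth above G is D.
D is the chord's 7th.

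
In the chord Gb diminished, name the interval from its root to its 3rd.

minor third

Gbdim (Gb diminished): Gb Bbb Dbb.
That puts Gb below Bbb.
3 letter names make it a third; at 3 semitones (a half step narrower than major) the quality is minor.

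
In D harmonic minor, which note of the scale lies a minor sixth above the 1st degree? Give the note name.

The scale is D E F G A Bb C#.
The 1st degree is D; a minor sixth above that is Bb — scale degree 6.

Bb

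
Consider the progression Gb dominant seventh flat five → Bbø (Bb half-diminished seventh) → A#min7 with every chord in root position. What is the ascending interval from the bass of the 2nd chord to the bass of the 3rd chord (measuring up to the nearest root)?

The roots are Bb and A#.
7 letter names make it a seventh; at 12 semitones (a half step wider than major) the quality is augmented.

A7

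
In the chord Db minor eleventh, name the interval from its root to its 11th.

perfect 11th

Dbm11 (Db minor eleventh): Db Fb Ab Cb Eb Gb.
The root is Db and the 11th is Gb.
From Db to Gb is 17 semitones, exactly the perfect eleventh.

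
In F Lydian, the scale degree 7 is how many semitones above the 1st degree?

The scale is F G A B C D E.
F up to E is a major seventh — 11 semitones.

11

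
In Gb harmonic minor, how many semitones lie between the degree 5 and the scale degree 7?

4

The scale is Gb Ab Bbb Cb Db Ebb F.
Db up to F is a major third — 4 semitones.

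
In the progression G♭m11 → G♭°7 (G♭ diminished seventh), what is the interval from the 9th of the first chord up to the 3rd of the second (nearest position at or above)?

minor second

G♭m11 has A♭ as its 9th, and G♭°7 (G♭ diminished seventh) has B𝄫 as its 3rd.
A♭ up to B𝄫 is 1 semitone, a half step narrower than a major second, so the interval is minor.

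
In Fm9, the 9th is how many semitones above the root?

14

The chord tones of F minor ninth are F Ab C Eb G.
F to G is a major ninth: 14 semitones.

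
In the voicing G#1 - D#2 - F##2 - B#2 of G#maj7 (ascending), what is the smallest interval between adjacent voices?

Adjacent intervals: G#1→D#2 = perfect fifth; D#2→F##2 = major third; F##2→B#2 = perfect fourth.
The smallest is D#2 to F##2, a major third (4 semitones).

major third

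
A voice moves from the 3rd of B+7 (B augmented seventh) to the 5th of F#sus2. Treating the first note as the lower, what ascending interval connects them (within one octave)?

minor seventh

The 3rd of B+7 (B augmented seventh) is D#; the 5th of F#sus2 is C#.
7 letter names make it a seventh; at 10 semitones (a half step narrower than major) the quality is minor.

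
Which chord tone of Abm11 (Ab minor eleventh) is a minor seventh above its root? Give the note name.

Spelling the chord: Ab–Cb–Eb–Gb–Bb–Db.
The root is Ab. A minor seventh above Ab is Gb.
Gb is the chord's 7th.

Gb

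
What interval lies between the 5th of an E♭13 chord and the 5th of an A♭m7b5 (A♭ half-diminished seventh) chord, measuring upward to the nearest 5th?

d4

E♭13 has B♭ as its 5th, and A♭m7b5 (A♭ half-diminished seventh) has E𝄫 as its 5th.
From B♭ to E𝄫: 4 semitones over a fourth = diminished.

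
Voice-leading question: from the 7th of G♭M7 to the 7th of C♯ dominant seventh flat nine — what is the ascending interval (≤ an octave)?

G♭M7 has F as its 7th, and C♯ dominant seventh flat nine has B as its 7th.
F up to B is 6 semitones, a half step wider than a perfect fourth, so the interval is augmented.

augmented fourth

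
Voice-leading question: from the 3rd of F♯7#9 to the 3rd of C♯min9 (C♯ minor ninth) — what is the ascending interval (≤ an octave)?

F♯7#9 has A♯ as its 3rd, and C♯min9 (C♯ minor ninth) has E as its 3rd.
From A♯ to E: 6 semitones over a fifth = diminished.

diminished fifth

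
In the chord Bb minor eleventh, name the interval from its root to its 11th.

Bbm11 (Bb minor eleventh): Bb Db F Ab C Eb.
That puts Bb below Eb.
Bb up to Eb spans 11 letter names and 17 semitones — a perfect eleventh.

perfect eleventh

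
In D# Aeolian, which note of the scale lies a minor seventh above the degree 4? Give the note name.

The scale is D# E# F# G# A# B C#.
The degree 4 is G#; a minor seventh above that is F# — scale degree 3.

F#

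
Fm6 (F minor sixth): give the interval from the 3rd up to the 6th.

augmented 4th

The chord tones of Fmin6 (F minor sixth) are F, Ab, C, D.
That puts Ab below D.
Ab up to D is 6 semitones, a half step wider than a perfect fourth, so the interval is augmented.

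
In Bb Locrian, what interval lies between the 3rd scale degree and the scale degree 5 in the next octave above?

Spelling Bb Locrian: Bb Cb Db Eb Fb Gb Ab.
So we need the interval from Db up to Fb.
From Db to Fb: 15 semitones over a tenth = minor.

minor tenth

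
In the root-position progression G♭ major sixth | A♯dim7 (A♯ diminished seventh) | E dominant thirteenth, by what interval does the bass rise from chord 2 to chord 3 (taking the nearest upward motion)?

diminished fifth

The roots are A♯ and E.
From A♯ to E: 6 semitones over a fifth = diminished.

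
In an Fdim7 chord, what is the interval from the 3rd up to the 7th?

The chord tones of Fdim7 are F, A♭, C♭, E𝄫.
So we need the interval from A♭ up to E𝄫.
5 letter names make it a fifth; at 6 semitones (a half step narrower than perfect) the quality is diminished.

diminished fifth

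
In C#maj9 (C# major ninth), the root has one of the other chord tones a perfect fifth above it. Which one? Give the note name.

G#

Spelling the chord: C# E# G# B# D#.
The root is C#. A perfect fifth above C# is G#.
G# is the chord's 5th.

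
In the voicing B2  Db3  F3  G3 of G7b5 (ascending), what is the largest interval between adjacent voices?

Adjacent intervals: B2→Db3 = diminished third; Db3→F3 = major third; F3→G3 = major second.
The largest is Db3 to F3, a major third (4 semitones).

M3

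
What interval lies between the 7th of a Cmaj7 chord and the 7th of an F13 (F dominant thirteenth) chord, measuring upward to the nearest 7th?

diminished fourth

The 7th of Cmaj7 is B; the 7th of F13 (F dominant thirteenth) is E♭.
B up to E♭ is 4 semitones, a half step narrower than a perfect fourth, so the interval is diminished.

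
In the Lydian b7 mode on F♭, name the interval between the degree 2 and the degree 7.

F♭ lydian dominant: F♭ G♭ A♭ B♭ C♭ D♭ E𝄫.
The degree 2 is G♭ and the scale degree 7 is E𝄫.
6 letter names make it a sixth; at 8 semitones (a half step narrower than major) the quality is minor.

minor sixth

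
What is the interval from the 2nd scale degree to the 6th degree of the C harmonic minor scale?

Spelling the C harmonic minor scale: C D Eb F G Ab B.
The 2nd scale degree is D and the scale degree 6 is Ab.
From D to Ab: 6 semitones over a fifth = diminished.

diminished fifth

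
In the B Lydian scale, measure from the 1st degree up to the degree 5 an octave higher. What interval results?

The scale runs B C# D# E# F# G# A#.
The 1st degree is B and the scale degree 5 (up an octave) is F#.
B up to F# spans 12 letter names and 19 semitones — a perfect twelfth.

perfect twelfth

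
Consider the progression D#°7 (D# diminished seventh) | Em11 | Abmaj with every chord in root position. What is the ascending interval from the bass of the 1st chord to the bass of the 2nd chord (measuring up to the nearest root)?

The roots are D# and E.
D# up to E is 1 semitone, a half step narrower than a major second, so the interval is minor.

minor second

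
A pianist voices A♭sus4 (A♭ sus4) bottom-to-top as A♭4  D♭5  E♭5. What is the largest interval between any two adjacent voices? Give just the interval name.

perfect 4th

Adjacent intervals: A♭4→D♭5 = perfect fourth; D♭5→E♭5 = major second.
The largest is A♭4 to D♭5, a perfect fourth (5 semitones).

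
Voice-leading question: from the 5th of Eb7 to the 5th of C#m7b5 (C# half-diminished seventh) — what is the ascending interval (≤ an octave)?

major 6th

Eb7 has Bb as its 5th, and C#m7b5 (C# half-diminished seventh) has G as its 5th.
Counting 6 letters and 9 half steps from Bb gives a major sixth.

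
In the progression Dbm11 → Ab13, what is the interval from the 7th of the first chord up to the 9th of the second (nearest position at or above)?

major seventh

The 7th of Dbm11 is Cb; the 9th of Ab13 is Bb.
From Cb to Bb is 11 semitones, exactly the major seventh.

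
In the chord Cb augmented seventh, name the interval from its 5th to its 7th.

Cb7#5 (Cb augmented seventh): Cb-Eb-G-Bbb.
5th = G; 7th = Bbb.
3 letter names make it a third; at 2 semitones (a whole step narrower than major) the quality is diminished.

diminished third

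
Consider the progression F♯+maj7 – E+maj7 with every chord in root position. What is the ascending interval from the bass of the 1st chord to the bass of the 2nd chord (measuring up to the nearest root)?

The roots are F♯ and E.
F♯ up to E is 10 semitones, a half step narrower than a major seventh, so the interval is minor.

minor seventh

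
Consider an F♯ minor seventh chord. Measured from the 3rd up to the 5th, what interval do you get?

F♯ minor seventh is spelled F♯–A–C♯–E.
3rd = A; 5th = C♯.
A up to C♯ spans 3 letter names and 4 semitones — a major third.

M3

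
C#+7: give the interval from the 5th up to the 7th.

diminished third

The chord tones of C# augmented seventh are C# E# G## B.
The 5th is G## and the 7th is B.
From G## to B: 2 semitones over a third = diminished.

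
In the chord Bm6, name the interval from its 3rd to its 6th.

A4

The chord tones of B minor sixth are B-D-F#-G#.
The 3rd is D and the 6th is G#.
4 letter names make it a fourth; at 6 semitones (a half step wider than perfect) the quality is augmented.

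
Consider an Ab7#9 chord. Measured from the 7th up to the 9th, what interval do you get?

Ab7#9: Ab–C–Eb–Gb–B.
That puts Gb below B.
3 letter names make it a third; at 5 semitones (a half step wider than major) the quality is augmented.

augmented third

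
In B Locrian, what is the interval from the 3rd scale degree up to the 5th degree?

m3

Spelling B Locrian: B C D E F G A.
The 3rd scale degree is D and the 5th degree is F.
D up to F is 3 semitones, a half step narrower than a major third, so the interval is minor.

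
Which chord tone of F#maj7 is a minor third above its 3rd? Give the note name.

The chord tones of F# major seventh are F#–A#–C#–E#.
The 3rd is A#. A minor third above A# is C#.
C# is the chord's 5th.

C#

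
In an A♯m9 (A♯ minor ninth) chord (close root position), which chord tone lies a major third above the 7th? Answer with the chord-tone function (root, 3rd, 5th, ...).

9th

A♯m9 (A♯ minor ninth): A♯-C♯-E♯-G♯-B♯.
The 7th is G♯. A major third above G♯ is B♯.
B♯ is the chord's 9th.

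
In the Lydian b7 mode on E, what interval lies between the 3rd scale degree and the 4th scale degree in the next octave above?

The scale runs E F# G# A# B C# D.
That puts G# below A#.
From G# to A# is 14 semitones, exactly the major ninth.

major 9th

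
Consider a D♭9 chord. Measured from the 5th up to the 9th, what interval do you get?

The chord tones of D♭ dominant ninth are D♭ F A♭ C♭ E♭.
The 5th is A♭ and the 9th is E♭.
A♭ up to E♭ spans 5 letter names and 7 semitones — a perfect fifth.

P5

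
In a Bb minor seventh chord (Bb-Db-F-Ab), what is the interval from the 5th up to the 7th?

So we need the interval from F up to Ab.
3 letter names make it a third; at 3 semitones (a half step narrower than major) the quality is minor.

minor 3rd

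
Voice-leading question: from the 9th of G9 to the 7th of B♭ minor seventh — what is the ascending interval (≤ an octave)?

diminished 8th

G9 has A as its 9th, and B♭ minor seventh has A♭ as its 7th.
A up to A♭ is 11 semitones, a half step narrower than a perfect octave, so the interval is diminished.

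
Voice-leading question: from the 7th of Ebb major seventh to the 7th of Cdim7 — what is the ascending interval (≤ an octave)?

minor 6th

The 7th of Ebb major seventh is Db; the 7th of Cdim7 is Bbb.
Db up to Bbb is 8 semitones, a half step narrower than a major sixth, so the interval is minor.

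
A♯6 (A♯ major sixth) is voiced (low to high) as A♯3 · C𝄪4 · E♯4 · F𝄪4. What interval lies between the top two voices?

major 2nd

Those voices are E♯4 and F𝄪4.
Counting 2 letters and 2 half steps from E♯ gives a major second.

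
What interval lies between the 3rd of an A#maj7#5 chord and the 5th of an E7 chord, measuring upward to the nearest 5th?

diminished 7th

The 3rd of A#maj7#5 is C##; the 5th of E7 is B.
From C## to B: 9 semitones over a seventh = diminished.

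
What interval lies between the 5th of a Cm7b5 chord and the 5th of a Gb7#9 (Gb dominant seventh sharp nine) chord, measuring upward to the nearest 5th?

Cm7b5 has Gb as its 5th, and Gb7#9 (Gb dominant seventh sharp nine) has Db as its 5th.
From Gb to Db is 7 semitones, exactly the perfect fifth.

perfect fifth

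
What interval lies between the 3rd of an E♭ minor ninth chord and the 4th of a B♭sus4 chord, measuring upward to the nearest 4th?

E♭ minor ninth has G♭ as its 3rd, and B♭sus4 has E♭ as its 4th.
G♭ up to E♭ spans 6 letter names and 9 semitones — a major sixth.

major 6th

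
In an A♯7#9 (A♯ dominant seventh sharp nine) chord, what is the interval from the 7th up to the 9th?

A♯7#9 is spelled A♯–C𝄪–E♯–G♯–B𝄪.
That puts G♯ below B𝄪.
G♯ up to B𝄪 is 5 semitones, a half step wider than a major third, so the interval is augmented.

augmented third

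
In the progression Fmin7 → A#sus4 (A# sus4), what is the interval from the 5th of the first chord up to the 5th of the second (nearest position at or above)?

Fmin7 has C as its 5th, and A#sus4 (A# sus4) has E# as its 5th.
From C to E#: 5 semitones over a third = augmented.

A3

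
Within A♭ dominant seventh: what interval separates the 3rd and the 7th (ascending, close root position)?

A♭7: A♭ C E♭ G♭.
3rd = C; 7th = G♭.
C up to G♭ is 6 semitones, a half step narrower than a perfect fifth, so the interval is diminished.
That tritone between 3rd and 7th is what gives the dominant seventh its pull toward resolution.

diminished fifth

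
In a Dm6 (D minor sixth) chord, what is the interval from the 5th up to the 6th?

Dmin6: D, F, A, B.
The 5th is A and the 6th is B.
A up to B spans 2 letter names and 2 semitones — a major second.

M2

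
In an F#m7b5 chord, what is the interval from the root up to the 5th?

diminished fifth

F# half-diminished seventh: F#-A-C-E.
That puts F# below C.
F# up to C is 6 semitones, a half step narrower than a perfect fifth, so the interval is diminished.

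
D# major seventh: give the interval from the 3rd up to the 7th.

perfect fifth

Spelling the chord: D#, F##, A#, C##.
3rd = F##; 7th = C##.
Counting 5 letters and 7 half steps from F## gives a perfect fifth.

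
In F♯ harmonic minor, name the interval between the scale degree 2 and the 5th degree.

Spelling F♯ harmonic minor: F♯ G♯ A B C♯ D E♯.
The scale degree 2 is G♯ and the 5th degree is C♯.
G♯ up to C♯ spans 4 letter names and 5 semitones — a perfect fourth.

perfect 4th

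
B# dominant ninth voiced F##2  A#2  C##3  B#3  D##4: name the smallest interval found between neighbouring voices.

Adjacent intervals: F##2→A#2 = minor third; A#2→C##3 = major third; C##3→B#3 = minor seventh; B#3→D##4 = major third.
The smallest is F##2 to A#2, a minor third (3 semitones).

minor third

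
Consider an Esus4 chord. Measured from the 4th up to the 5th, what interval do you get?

major second

Esus4 is spelled E-A-B.
4th = A; 5th = B.
A up to B spans 2 letter names and 2 semitones — a major second.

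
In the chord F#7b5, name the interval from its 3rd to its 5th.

d3

The chord tones of F#7b5 (F# dominant seventh flat five) are F# A# C E.
3rd = A#; 5th = C.
3 letter names make it a third; at 2 semitones (a whole step narrower than major) the quality is diminished.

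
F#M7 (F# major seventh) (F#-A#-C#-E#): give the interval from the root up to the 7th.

major seventh

So we need the interval from F# up to E#.
From F# to E# is 11 semitones, exactly the major seventh.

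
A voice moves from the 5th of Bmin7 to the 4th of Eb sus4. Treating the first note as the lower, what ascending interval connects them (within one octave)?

Bmin7 has F# as its 5th, and Eb sus4 has Ab as its 4th.
F# up to Ab is 2 semitones, a whole step narrower than a major third, so the interval is diminished.

diminished third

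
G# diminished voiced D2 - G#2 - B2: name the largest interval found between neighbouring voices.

A4

Adjacent intervals: D2→G#2 = augmented fourth; G#2→B2 = minor third.
The largest is D2 to G#2, an augmented fourth (6 semitones).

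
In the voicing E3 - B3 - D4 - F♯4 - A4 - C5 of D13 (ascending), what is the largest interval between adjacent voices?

perfect 5th

Adjacent intervals: E3→B3 = perfect fifth; B3→D4 = minor third; D4→F♯4 = major third; F♯4→A4 = minor third; A4→C5 = minor third.
The largest is E3 to B3, a perfect fifth (7 semitones).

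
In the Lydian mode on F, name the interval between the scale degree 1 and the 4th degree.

Spelling the Lydian mode on F: F G A B C D E.
So we need the interval from F up to B.
From F to B: 6 semitones over a fourth = augmented.

augmented fourth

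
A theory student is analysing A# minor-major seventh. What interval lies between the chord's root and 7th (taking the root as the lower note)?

A#mM7 (A# minor-major seventh) is spelled A#-C#-E#-G##.
The root is A# and the 7th is G##.
From A# to G## is 11 semitones, exactly the major seventh.

major seventh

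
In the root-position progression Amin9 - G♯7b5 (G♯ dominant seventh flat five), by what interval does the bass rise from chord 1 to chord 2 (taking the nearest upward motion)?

major seventh

The roots are A and G♯.
From A to G♯ is 11 semitones, exactly the major seventh.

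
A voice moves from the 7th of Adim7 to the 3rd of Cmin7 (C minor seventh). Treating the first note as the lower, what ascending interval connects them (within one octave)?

The 7th of Adim7 is G♭; the 3rd of Cmin7 (C minor seventh) is E♭.
From G♭ to E♭ is 9 semitones, exactly the major sixth.

major sixth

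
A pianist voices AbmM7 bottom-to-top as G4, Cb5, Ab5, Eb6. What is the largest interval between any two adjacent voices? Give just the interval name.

Adjacent intervals: G4→Cb5 = diminished fourth; Cb5→Ab5 = major sixth; Ab5→Eb6 = perfect fifth.
The largest is Cb5 to Ab5, a major sixth (9 semitones).

M6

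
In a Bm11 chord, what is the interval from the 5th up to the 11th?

m7

The chord tones of Bm11 (B minor eleventh) are B, D, F♯, A, C♯, E.
That puts F♯ below E.
F♯ up to E is 10 semitones, a half step narrower than a major seventh, so the interval is minor.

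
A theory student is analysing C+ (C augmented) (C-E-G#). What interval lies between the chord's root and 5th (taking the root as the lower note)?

That puts C below G#.
C up to G# is 8 semitones, a half step wider than a perfect fifth, so the interval is augmented.

A5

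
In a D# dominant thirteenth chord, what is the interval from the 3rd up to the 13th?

perfect eleventh

Spelling the chord: D#–F##–A#–C#–E#–B#.
So we need the interval from F## up to B#.
From F## to B# is 17 semitones, exactly the perfect eleventh.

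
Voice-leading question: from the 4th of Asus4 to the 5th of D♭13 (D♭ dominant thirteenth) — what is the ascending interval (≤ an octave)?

Asus4 has D as its 4th, and D♭13 (D♭ dominant thirteenth) has A♭ as its 5th.
5 letter names make it a fifth; at 6 semitones (a half step narrower than perfect) the quality is diminished.

diminished fifth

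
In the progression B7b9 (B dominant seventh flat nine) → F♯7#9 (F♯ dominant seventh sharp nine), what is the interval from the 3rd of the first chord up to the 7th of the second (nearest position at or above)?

B7b9 (B dominant seventh flat nine) has D♯ as its 3rd, and F♯7#9 (F♯ dominant seventh sharp nine) has E as its 7th.
D♯ up to E is 1 semitone, a half step narrower than a major second, so the interval is minor.

minor 2nd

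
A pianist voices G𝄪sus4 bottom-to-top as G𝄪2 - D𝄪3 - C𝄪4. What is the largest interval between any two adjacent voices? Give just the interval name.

minor seventh

Adjacent intervals: G𝄪2→D𝄪3 = perfect fifth; D𝄪3→C𝄪4 = minor seventh.
The largest is D𝄪3 to C𝄪4, a minor seventh (10 semitones).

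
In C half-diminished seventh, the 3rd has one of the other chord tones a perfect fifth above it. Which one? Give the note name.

Spelling the chord: C–E♭–G♭–B♭.
The 3rd is E♭. A perfect fifth above E♭ is B♭.
B♭ is the chord's 7th.

Bb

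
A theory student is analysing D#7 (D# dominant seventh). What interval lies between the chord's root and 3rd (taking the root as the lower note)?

D# dominant seventh: D#, F##, A#, C#.
The root is D# and the 3rd is F##.
Counting 3 letters and 4 half steps from D# gives a major third.

major third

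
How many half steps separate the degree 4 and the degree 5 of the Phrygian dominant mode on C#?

2

The scale is C# D E# F# G# A B.
F# up to G# is a major second — 2 semitones.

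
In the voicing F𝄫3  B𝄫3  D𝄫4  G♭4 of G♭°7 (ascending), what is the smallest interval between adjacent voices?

Adjacent intervals: F𝄫3→B𝄫3 = augmented fourth; B𝄫3→D𝄫4 = minor third; D𝄫4→G♭4 = augmented fourth.
The smallest is B𝄫3 to D𝄫4, a minor third (3 semitones).

minor third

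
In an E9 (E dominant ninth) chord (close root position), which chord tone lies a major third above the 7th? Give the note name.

E9 (E dominant ninth) is spelled E, G#, B, D, F#.
The 7th is D. A major third above D is F#.
F# is the chord's 9th.

F#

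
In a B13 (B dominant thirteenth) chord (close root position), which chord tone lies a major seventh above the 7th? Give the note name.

Spelling the chord: B, D#, F#, A, C#, G#.
The 7th is A. A major seventh above A is G#.
G# is the chord's 13th.

G#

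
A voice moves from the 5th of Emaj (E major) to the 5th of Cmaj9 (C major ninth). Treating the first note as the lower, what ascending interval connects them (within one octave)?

The 5th of Emaj (E major) is B; the 5th of Cmaj9 (C major ninth) is G.
B up to G is 8 semitones, a half step narrower than a major sixth, so the interval is minor.

m6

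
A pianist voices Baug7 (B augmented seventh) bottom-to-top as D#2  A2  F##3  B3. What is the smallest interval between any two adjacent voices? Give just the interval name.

Adjacent intervals: D#2→A2 = diminished fifth; A2→F##3 = augmented sixth; F##3→B3 = diminished fourth.
The smallest is F##3 to B3, a diminished fourth (4 semitones).

diminished 4th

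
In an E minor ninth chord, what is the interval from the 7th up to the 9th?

Emin9 is spelled E G B D F#.
The 7th is D and the 9th is F#.
D up to F# spans 3 letter names and 4 semitones — a major third.

major third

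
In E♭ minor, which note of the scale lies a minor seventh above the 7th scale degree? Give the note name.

The scale is E♭ F G♭ A♭ B♭ C♭ D♭.
The 7th scale degree is D♭; a minor seventh above that is C♭ — scale degree 6.

Cb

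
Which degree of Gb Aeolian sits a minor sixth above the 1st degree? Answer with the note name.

Ebb

The scale is Gb Ab Bbb Cb Db Ebb Fb.
The 1st degree is Gb; a minor sixth above that is Ebb — scale degree 6.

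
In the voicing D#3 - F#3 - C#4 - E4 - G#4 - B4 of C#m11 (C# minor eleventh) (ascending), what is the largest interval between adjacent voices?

perfect fifth

Adjacent intervals: D#3→F#3 = minor third; F#3→C#4 = perfect fifth; C#4→E4 = minor third; E4→G#4 = major third; G#4→B4 = minor third.
The largest is F#3 to C#4, a perfect fifth (7 semitones).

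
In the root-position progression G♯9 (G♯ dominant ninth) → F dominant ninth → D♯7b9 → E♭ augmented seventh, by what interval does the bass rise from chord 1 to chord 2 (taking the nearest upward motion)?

diminished seventh

The roots are G♯ and F.
From G♯ to F: 9 semitones over a seventh = diminished.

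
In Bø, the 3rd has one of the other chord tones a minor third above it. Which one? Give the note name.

Bø (B half-diminished seventh) is spelled B D F A.
The 3rd is D. A minor third above D is F.
F is the chord's 5th.

F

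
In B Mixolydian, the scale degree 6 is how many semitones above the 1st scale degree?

9

The scale is B C♯ D♯ E F♯ G♯ A.
B up to G♯ is a major sixth — 9 semitones.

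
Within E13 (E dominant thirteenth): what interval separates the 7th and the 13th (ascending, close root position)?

major seventh

E13 (E dominant thirteenth): E G♯ B D F♯ C♯.
The 7th is D and the 13th is C♯.
From D to C♯ is 11 semitones, exactly the major seventh.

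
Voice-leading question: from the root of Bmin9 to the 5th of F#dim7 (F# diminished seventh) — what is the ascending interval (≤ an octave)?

minor 2nd

Bmin9 has B as its root, and F#dim7 (F# diminished seventh) has C as its 5th.
2 letter names make it a second; at 1 semitone (a half step narrower than major) the quality is minor.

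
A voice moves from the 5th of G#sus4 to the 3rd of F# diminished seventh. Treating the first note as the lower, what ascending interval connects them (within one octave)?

G#sus4 has D# as its 5th, and F# diminished seventh has A as its 3rd.
D# up to A is 6 semitones, a half step narrower than a perfect fifth, so the interval is diminished.

diminished fifth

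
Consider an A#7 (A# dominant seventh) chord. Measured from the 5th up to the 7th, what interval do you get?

A#7 is spelled A#–C##–E#–G#.
So we need the interval from E# up to G#.
E# up to G# is 3 semitones, a half step narrower than a major third, so the interval is minor.

minor 3rd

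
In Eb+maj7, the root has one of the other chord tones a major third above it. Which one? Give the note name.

Eb augmented major seventh is spelled Eb, G, B, D.
The root is Eb. A major third above Eb is G.
G is the chord's 3rd.

G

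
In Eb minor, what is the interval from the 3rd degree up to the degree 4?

Eb natural minor: Eb F Gb Ab Bb Cb Db.
That puts Gb below Ab.
Counting 2 letters and 2 half steps from Gb gives a major second.

major 2nd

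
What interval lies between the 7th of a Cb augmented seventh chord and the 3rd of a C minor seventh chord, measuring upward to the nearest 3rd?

The 7th of Cb augmented seventh is Bbb; the 3rd of C minor seventh is Eb.
From Bbb to Eb: 6 semitones over a fourth = augmented.

augmented fourth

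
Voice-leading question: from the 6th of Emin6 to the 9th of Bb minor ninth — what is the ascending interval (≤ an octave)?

The 6th of Emin6 is C#; the 9th of Bb minor ninth is C.
From C# to C: 11 semitones over an octave = diminished.

diminished 8th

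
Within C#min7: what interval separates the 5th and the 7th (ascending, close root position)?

minor third

Spelling the chord: C#-E-G#-B.
That puts G# below B.
From G# to B: 3 semitones over a third = minor.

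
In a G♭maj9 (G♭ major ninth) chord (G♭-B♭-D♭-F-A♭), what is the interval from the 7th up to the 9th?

minor third

That puts F below A♭.
From F to A♭: 3 semitones over a third = minor.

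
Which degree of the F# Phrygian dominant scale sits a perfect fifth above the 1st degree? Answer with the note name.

C#

The scale is F# G A# B C# D E.
The 1st degree is F#; a perfect fifth above that is C# — scale degree 5.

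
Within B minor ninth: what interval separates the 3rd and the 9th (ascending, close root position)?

M7

Bm9: B D F♯ A C♯.
That puts D below C♯.
From D to C♯ is 11 semitones, exactly the major seventh.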